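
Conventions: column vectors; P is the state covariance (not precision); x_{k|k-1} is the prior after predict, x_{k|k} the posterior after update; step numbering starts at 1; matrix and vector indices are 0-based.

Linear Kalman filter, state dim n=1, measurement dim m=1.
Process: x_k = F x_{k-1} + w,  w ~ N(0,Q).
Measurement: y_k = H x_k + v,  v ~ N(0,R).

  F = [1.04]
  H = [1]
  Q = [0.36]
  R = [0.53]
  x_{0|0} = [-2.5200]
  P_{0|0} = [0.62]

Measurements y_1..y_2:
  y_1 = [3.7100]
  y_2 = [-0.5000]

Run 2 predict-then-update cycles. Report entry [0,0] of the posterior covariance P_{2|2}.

P_post[0,0] = 0.3086

step 1: x^-=[-2.6208]  P^-=[1.0306]  S=[1.5606]  K=[0.6604]  nu=[6.3308]  x^+=[1.5600]  P^+=[0.3500]
step 2: x^-=[1.6224]  P^-=[0.7386]  S=[1.2686]  K=[0.5822]  nu=[-2.1224]  x^+=[0.3867]  P^+=[0.3086]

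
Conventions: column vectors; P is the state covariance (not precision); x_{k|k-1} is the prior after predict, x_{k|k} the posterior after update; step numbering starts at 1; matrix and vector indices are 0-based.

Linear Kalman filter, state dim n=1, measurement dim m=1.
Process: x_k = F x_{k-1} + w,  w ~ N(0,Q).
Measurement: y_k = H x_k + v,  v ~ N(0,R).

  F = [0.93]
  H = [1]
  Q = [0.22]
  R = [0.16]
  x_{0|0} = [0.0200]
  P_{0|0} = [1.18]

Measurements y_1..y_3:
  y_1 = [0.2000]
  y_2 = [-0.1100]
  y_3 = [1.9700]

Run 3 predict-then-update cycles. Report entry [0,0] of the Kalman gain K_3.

step 1: x^-=[0.0186]  P^-=[1.2406]  S=[1.4006]  K=[0.8858]  nu=[0.1814]  x^+=[0.1793]  P^+=[0.1417]
step 2: x^-=[0.1667]  P^-=[0.3426]  S=[0.5026]  K=[0.6816]  nu=[-0.2767]  x^+=[-0.0219]  P^+=[0.1091]
step 3: x^-=[-0.0204]  P^-=[0.3143]  S=[0.4743]  K=[0.6627]  nu=[1.9904]  x^+=[1.2986]  P^+=[0.1060]

K[0,0] = 0.6627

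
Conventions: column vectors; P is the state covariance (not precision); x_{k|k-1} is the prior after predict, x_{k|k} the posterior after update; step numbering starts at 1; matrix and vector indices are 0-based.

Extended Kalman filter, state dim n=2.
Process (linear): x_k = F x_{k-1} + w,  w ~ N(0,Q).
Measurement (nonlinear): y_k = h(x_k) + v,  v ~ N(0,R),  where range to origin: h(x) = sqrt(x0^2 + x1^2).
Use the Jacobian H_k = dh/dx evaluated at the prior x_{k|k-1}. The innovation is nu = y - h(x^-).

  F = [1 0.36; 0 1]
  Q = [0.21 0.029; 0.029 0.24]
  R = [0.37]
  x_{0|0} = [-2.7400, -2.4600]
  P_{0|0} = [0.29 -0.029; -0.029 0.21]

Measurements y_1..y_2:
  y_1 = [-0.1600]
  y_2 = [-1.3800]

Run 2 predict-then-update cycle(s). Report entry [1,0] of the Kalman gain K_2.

step 1: x^-=[-3.6256, -2.4600]  P^-=[0.5063 0.0756; 0.0756 0.4500]  H_jac=[-0.8275 -0.5615]  S=[0.9288]  K=[-0.4968; -0.3394]  nu=[-4.5414]  x^+=[-1.3694, -0.9188]  P^+=[0.2771 -0.0810; -0.0810 0.3430]
step 2: x^-=[-1.7002, -0.9188]  P^-=[0.4732 0.0715; 0.0715 0.5830]  H_jac=[-0.8798 -0.4754]  S=[0.9278]  K=[-0.4853; -0.3665]  nu=[-3.3126]  x^+=[-0.0925, 0.2953]  P^+=[0.2547 -0.0936; -0.0936 0.4584]

K[1,0] = -0.3665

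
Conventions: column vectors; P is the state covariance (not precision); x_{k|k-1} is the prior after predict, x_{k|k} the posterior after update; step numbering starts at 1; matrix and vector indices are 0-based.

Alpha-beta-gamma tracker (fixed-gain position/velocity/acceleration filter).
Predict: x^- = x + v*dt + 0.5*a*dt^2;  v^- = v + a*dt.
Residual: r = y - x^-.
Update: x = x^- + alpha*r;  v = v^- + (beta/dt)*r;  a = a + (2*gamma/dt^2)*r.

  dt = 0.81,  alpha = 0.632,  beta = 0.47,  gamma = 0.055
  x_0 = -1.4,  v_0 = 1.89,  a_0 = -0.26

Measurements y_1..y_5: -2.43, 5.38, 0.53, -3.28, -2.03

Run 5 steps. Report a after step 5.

step 1: x_pred=0.0456  r=-2.4756  x^+=-1.5190  v^+=0.2429  a^+=-0.6751
step 2: x_pred=-1.5436  r=6.9236  x^+=2.8321  v^+=3.7136  a^+=0.4857
step 3: x_pred=5.9994  r=-5.4694  x^+=2.5428  v^+=0.9334  a^+=-0.4312
step 4: x_pred=3.1573  r=-6.4373  x^+=-0.9111  v^+=-3.1512  a^+=-1.5105
step 5: x_pred=-3.9590  r=1.9290  x^+=-2.7399  v^+=-3.2554  a^+=-1.1871

a_post = -1.1871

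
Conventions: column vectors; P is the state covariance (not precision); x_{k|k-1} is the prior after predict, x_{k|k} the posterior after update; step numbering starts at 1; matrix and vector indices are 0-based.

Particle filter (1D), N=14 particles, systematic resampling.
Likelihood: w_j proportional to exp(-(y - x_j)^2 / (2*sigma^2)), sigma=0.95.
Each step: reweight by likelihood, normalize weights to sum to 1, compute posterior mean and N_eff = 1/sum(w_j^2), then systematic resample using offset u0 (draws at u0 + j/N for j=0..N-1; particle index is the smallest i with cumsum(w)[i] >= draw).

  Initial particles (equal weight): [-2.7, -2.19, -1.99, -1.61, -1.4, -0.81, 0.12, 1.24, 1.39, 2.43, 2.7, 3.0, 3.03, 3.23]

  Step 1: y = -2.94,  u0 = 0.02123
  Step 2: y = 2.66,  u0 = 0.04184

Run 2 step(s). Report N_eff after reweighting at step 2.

step 1: w=[0.3188, 0.2410, 0.1996, 0.1235, 0.0885, 0.0267, 0.0018, 0.0000, 0.0000, 0.0000, 0.0000, 0.0000, 0.0000, 0.0000]  mean=-2.1300  Neff=4.4765  idx=[0, 0, 0, 0, 0, 1, 1, 1, 2, 2, 2, 3, 3, 4]
step 2: w=[0.0006, 0.0006, 0.0006, 0.0006, 0.0006, 0.0101, 0.0101, 0.0101, 0.0290, 0.0290, 0.0290, 0.1898, 0.1898, 0.5002]  mean=-1.5587  Neff=3.0765  idx=[8, 10, 11, 11, 12, 12, 12, 13, 13, 13, 13, 13, 13, 13]

N_eff = 3.0765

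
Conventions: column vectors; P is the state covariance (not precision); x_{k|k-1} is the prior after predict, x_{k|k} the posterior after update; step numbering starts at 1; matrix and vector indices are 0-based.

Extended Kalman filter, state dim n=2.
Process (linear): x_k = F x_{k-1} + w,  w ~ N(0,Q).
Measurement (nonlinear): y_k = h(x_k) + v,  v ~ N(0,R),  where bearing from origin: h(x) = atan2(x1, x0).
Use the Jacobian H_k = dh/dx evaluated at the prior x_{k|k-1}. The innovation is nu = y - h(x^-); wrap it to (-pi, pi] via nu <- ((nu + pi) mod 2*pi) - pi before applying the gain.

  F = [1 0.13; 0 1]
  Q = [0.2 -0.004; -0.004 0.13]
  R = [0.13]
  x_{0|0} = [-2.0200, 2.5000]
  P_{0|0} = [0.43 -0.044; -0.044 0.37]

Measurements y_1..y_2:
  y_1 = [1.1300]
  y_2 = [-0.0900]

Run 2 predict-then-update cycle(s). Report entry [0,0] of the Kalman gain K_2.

K[0,0] = -1.0700

step 1: x^-=[-1.6950, 2.5000]  P^-=[0.6248 0.0001; 0.0001 0.5000]  H_jac=[-0.2740 -0.1858]  S=[0.1942]  K=[-0.8818; -0.4785]  nu=[-1.0366]  x^+=[-0.7809, 2.9960]  P^+=[0.4738 -0.0818; -0.0818 0.4555]
step 2: x^-=[-0.3914, 2.9960]  P^-=[0.6602 -0.0266; -0.0266 0.5855]  H_jac=[-0.3282 -0.0429]  S=[0.2014]  K=[-1.0700; -0.0813]  nu=[-1.7907]  x^+=[1.5246, 3.1416]  P^+=[0.4296 -0.0441; -0.0441 0.5842]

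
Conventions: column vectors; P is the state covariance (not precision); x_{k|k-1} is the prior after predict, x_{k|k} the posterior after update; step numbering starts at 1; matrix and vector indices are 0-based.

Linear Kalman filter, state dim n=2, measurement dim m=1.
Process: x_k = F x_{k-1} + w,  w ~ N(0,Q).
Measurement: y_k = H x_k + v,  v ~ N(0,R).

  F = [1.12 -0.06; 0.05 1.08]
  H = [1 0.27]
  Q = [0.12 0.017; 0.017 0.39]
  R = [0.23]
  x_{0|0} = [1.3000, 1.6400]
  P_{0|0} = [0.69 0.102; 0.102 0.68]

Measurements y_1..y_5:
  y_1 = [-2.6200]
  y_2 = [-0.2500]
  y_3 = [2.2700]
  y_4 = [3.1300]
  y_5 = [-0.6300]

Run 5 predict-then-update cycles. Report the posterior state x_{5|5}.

step 1: x^-=[1.3576, 1.8362]  P^-=[0.9743 0.1346; 0.1346 1.1959]  S=[1.3642]  K=[0.7408; 0.3354]  nu=[-4.4734]  x^+=[-1.9565, 0.3358]  P^+=[0.2256 -0.2043; -0.2043 1.0424]
step 2: x^-=[-2.2114, 0.2649]  P^-=[0.4342 -0.2844; -0.2844 1.5844]  S=[0.6261]  K=[0.5708; 0.2290]  nu=[1.8899]  x^+=[-1.1326, 0.6976]  P^+=[0.2302 -0.3663; -0.3663 1.5516]
step 3: x^-=[-1.3104, 0.6968]  P^-=[0.4635 -0.5126; -0.5126 2.1608]  S=[0.5743]  K=[0.5662; 0.1233]  nu=[3.3923]  x^+=[0.6103, 1.1151]  P^+=[0.2794 -0.5527; -0.5527 2.1520]
step 4: x^-=[0.6166, 1.2348]  P^-=[0.5526 -0.7737; -0.7737 2.8411]  S=[0.5719]  K=[0.6009; -0.0115]  nu=[2.1800]  x^+=[1.9266, 1.2098]  P^+=[0.3460 -0.7697; -0.7697 2.8411]
step 5: x^-=[2.0852, 1.4029]  P^-=[0.6678 -1.0765; -1.0765 3.6216]  S=[0.5805]  K=[0.6497; -0.1700]  nu=[-3.0940]  x^+=[0.0752, 1.9288]  P^+=[0.4228 -1.0124; -1.0124 3.6048]

x_post = [0.0752, 1.9288]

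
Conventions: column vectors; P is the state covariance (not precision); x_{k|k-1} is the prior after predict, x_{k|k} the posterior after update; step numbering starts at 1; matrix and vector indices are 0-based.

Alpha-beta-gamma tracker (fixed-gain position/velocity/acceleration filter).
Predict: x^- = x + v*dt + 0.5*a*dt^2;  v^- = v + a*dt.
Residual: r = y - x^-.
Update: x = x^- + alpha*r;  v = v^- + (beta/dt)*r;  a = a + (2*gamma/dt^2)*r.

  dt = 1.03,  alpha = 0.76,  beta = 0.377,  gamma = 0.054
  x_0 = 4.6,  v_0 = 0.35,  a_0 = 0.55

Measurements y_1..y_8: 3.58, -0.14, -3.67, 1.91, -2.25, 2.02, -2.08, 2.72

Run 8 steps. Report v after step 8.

step 1: x_pred=5.2522  r=-1.6722  x^+=3.9813  v^+=0.3044  a^+=0.3798
step 2: x_pred=4.4963  r=-4.6363  x^+=0.9727  v^+=-1.0014  a^+=-0.0922
step 3: x_pred=-0.1076  r=-3.5624  x^+=-2.8150  v^+=-2.4003  a^+=-0.4549
step 4: x_pred=-5.5286  r=7.4386  x^+=0.1247  v^+=-0.1461  a^+=0.3024
step 5: x_pred=0.1346  r=-2.3846  x^+=-1.6777  v^+=-0.7075  a^+=0.0596
step 6: x_pred=-2.3748  r=4.3948  x^+=0.9653  v^+=0.9625  a^+=0.5070
step 7: x_pred=2.2256  r=-4.3056  x^+=-1.0467  v^+=-0.0912  a^+=0.0687
step 8: x_pred=-1.1041  r=3.8241  x^+=1.8022  v^+=1.3793  a^+=0.4580

v_post = 1.3793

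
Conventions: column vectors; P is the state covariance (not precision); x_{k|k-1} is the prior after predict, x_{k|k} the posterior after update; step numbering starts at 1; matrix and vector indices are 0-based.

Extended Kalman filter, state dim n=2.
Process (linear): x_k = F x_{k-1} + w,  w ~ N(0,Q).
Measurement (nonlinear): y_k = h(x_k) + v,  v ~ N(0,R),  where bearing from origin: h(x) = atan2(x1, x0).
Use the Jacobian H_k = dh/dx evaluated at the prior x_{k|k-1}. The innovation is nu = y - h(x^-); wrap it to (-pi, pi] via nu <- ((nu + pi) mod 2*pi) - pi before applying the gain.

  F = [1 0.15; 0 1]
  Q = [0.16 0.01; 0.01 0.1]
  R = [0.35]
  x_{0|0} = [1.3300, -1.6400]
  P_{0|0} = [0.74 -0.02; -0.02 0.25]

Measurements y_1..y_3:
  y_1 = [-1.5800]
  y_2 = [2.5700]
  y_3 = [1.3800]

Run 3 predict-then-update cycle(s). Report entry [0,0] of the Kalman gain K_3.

step 1: x^-=[1.0840, -1.6400]  P^-=[0.8996 0.0275; 0.0275 0.3500]  H_jac=[0.4244 0.2805]  S=[0.5461]  K=[0.7132; 0.2011]  nu=[-0.5933]  x^+=[0.6609, -1.7593]  P^+=[0.6218 -0.0508; -0.0508 0.3279]
step 2: x^-=[0.3970, -1.7593]  P^-=[0.7740 0.0083; 0.0083 0.4279]  H_jac=[0.5409 0.1220]  S=[0.5839]  K=[0.7187; 0.0972]  nu=[-2.3643]  x^+=[-1.3022, -1.9891]  P^+=[0.4724 -0.0324; -0.0324 0.4224]
step 3: x^-=[-1.6006, -1.9891]  P^-=[0.6322 0.0409; 0.0409 0.5224]  H_jac=[0.3052 -0.2456]  S=[0.4342]  K=[0.4211; -0.2666]  nu=[-2.6548]  x^+=[-2.7185, -1.2812]  P^+=[0.5552 0.0897; 0.0897 0.4915]

K[0,0] = 0.4211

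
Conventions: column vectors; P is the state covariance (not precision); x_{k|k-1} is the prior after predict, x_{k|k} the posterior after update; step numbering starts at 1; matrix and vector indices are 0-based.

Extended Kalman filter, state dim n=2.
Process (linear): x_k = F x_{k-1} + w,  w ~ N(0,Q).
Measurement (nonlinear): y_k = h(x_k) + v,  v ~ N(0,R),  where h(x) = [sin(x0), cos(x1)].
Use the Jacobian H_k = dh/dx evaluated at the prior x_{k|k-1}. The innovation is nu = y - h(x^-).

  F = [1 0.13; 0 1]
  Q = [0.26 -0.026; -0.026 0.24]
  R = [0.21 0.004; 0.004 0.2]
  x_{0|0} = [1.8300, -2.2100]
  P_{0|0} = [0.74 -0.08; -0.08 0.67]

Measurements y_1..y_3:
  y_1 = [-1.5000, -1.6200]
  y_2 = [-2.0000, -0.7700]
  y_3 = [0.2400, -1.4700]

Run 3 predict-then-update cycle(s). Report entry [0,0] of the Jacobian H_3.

H_jac[0,0] = -0.8234

step 1: x^-=[1.5427, -2.2100]  P^-=[0.9905 -0.0189; -0.0189 0.9100]  H_jac=[0.0281 0.0000; 0.0000 0.8026]  S=[0.2108 0.0036; 0.0036 0.7861]  K=[0.1324 -0.0199; -0.0183 0.9291]  nu=[-2.4996, -1.0234]  x^+=[1.2322, -3.1152]  P^+=[0.9865 -0.0043; -0.0043 0.2314]
step 2: x^-=[0.8273, -3.1152]  P^-=[1.2493 -0.0002; -0.0002 0.4714]  H_jac=[0.6769 0.0000; 0.0000 0.0264]  S=[0.7824 0.0040; 0.0040 0.2003]  K=[1.0809 -0.0216; -0.0005 0.0621]  nu=[-2.7361, 0.2297]  x^+=[-2.1352, -3.0996]  P^+=[0.3352 0.0002; 0.0002 0.4707]
step 3: x^-=[-2.5382, -3.0996]  P^-=[0.6032 0.0354; 0.0354 0.7107]  H_jac=[-0.8234 0.0000; 0.0000 0.0420]  S=[0.6190 0.0028; 0.0028 0.2013]  K=[-0.8025 0.0185; -0.0478 0.1490]  nu=[0.8075, -0.4709]  x^+=[-3.1949, -3.2083]  P^+=[0.2046 0.0115; 0.0115 0.7048]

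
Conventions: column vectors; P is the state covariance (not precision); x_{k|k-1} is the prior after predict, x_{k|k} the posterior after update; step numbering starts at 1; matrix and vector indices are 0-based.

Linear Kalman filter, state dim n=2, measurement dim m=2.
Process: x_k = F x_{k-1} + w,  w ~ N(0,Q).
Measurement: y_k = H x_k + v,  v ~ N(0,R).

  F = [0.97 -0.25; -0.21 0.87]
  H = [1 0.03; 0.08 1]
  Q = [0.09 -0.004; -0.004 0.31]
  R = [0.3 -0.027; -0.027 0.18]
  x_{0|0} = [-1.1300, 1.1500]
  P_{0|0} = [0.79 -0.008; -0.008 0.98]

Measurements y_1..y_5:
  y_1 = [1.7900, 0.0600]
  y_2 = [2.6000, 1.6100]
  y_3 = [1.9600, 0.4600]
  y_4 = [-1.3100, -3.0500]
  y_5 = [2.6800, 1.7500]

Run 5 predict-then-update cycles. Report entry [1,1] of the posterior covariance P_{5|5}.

P_post[1,1] = 0.1298

step 1: x^-=[-1.3836, 1.2378]  P^-=[0.8984 -0.3852; -0.3852 1.0895]  S=[1.1763 -0.3086; -0.3086 1.2136]  K=[0.7353 -0.0712; -0.0759 0.8530]  nu=[3.1365, -1.0671]  x^+=[0.9986, 0.0894]  P^+=[0.2240 -0.0506; -0.0506 0.1596]
step 2: x^-=[0.9463, -0.1319]  P^-=[0.3353 -0.1297; -0.1297 0.4592]  S=[0.6279 -0.1164; -0.1164 0.6206]  K=[0.5150 -0.0692; -0.0524 0.7134]  nu=[1.6577, 1.6662]  x^+=[1.6846, 0.9700]  P^+=[0.1575 -0.0390; -0.0390 0.1329]
step 3: x^-=[1.3916, 0.4901]  P^-=[0.2654 -0.0999; -0.0999 0.4318]  S=[0.5598 -0.0930; -0.0930 0.5975]  K=[0.4587 -0.0603; -0.0385 0.7033]  nu=[0.5537, -0.1414]  x^+=[1.6541, 0.3693]  P^+=[0.1403 -0.0345; -0.0345 0.1304]
step 4: x^-=[1.5122, -0.0261]  P^-=[0.2469 -0.0918; -0.0918 0.4275]  S=[0.5417 -0.0865; -0.0865 0.5944]  K=[0.4415 -0.0570; -0.0338 0.7019]  nu=[-2.8214, -3.1449]  x^+=[0.4459, -2.1383]  P^+=[0.1350 -0.0330; -0.0330 0.1299]
step 5: x^-=[0.9671, -1.9539]  P^-=[0.2411 -0.0893; -0.0893 0.4263]  S=[0.5361 -0.0845; -0.0845 0.5936]  K=[0.4359 -0.0560; -0.0322 0.7016]  nu=[1.7715, 3.6266]  x^+=[1.5364, 0.5334]  P^+=[0.1333 -0.0325; -0.0325 0.1298]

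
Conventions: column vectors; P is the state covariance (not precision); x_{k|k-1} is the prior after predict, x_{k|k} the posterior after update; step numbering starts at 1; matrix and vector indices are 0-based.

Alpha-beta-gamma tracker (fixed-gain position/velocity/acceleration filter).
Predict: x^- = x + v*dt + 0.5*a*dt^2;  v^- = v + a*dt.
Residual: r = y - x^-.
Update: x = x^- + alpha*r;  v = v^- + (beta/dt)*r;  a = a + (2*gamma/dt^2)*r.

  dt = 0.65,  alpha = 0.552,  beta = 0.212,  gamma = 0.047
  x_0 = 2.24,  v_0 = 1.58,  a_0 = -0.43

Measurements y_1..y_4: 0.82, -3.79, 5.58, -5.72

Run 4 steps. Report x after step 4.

step 1: x_pred=3.1762  r=-2.3562  x^+=1.8756  v^+=0.5320  a^+=-0.9542
step 2: x_pred=2.0198  r=-5.8098  x^+=-1.1872  v^+=-1.9831  a^+=-2.2468
step 3: x_pred=-2.9509  r=8.5309  x^+=1.7582  v^+=-0.6611  a^+=-0.3488
step 4: x_pred=1.2547  r=-6.9747  x^+=-2.5953  v^+=-3.1627  a^+=-1.9006

x_post = -2.5953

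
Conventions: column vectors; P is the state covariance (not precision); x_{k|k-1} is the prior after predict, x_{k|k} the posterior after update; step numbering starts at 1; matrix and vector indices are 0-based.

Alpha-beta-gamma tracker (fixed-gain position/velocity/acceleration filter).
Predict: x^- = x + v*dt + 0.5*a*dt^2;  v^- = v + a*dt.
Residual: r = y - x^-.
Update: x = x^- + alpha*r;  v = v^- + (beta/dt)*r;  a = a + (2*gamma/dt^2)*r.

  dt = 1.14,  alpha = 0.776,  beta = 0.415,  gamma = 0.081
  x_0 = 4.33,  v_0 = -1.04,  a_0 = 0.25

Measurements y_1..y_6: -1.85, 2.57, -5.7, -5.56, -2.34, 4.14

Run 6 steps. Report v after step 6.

v_post = 3.3894

step 1: x_pred=3.3068  r=-5.1569  x^+=-0.6949  v^+=-2.6323  a^+=-0.3928
step 2: x_pred=-3.9509  r=6.5209  x^+=1.1093  v^+=-0.7062  a^+=0.4200
step 3: x_pred=0.5771  r=-6.2771  x^+=-4.2939  v^+=-2.5125  a^+=-0.3624
step 4: x_pred=-7.3937  r=1.8337  x^+=-5.9707  v^+=-2.2582  a^+=-0.1339
step 5: x_pred=-8.6320  r=6.2920  x^+=-3.7494  v^+=-0.1202  a^+=0.6505
step 6: x_pred=-3.4638  r=7.6038  x^+=2.4367  v^+=3.3894  a^+=1.5983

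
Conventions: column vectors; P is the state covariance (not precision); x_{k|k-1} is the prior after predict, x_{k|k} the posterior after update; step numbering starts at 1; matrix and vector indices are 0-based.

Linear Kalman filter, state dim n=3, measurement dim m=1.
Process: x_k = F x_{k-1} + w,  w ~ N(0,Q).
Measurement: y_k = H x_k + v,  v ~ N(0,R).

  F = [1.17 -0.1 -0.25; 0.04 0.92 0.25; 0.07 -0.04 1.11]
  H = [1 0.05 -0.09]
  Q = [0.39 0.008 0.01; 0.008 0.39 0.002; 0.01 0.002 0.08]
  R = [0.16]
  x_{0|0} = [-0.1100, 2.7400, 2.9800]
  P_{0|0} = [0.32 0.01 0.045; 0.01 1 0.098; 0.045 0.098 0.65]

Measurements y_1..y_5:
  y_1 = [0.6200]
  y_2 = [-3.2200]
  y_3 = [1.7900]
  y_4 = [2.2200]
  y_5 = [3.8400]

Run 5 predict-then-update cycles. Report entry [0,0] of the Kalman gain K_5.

K[0,0] = 0.8039

step 1: x^-=[-1.1477, 3.2614, 3.1905]  P^-=[0.8549 -0.1112 -0.0929; -0.1112 1.3243 0.2490; -0.0929 0.2490 0.8823]  S=[1.0287]  K=[0.8338; -0.0655; -0.1554]  nu=[1.8918]  x^+=[0.4296, 3.1375, 2.8964]  P^+=[0.1398 -0.0550 0.0404; -0.0550 1.3198 0.2385; 0.0404 0.2385 0.8574]
step 2: x^-=[-0.5353, 3.6278, 3.1196]  P^-=[0.6493 -0.2689 -0.1806; -0.2689 1.6674 0.4320; -0.1806 0.4320 1.1246]  S=[0.8243]  K=[0.7911; -0.2722; -0.3157]  nu=[-2.5854]  x^+=[-2.5805, 4.3315, 3.9358]  P^+=[0.1334 -0.0914 0.0253; -0.0914 1.6063 0.3611; 0.0253 0.3611 1.0425]
step 3: x^-=[-4.4363, 4.8657, 4.0148]  P^-=[0.6785 -0.3816 -0.2611; -0.3816 1.9749 0.5936; -0.2611 0.5936 1.3400]  S=[0.8578]  K=[0.7961; -0.3921; -0.4104]  nu=[6.3444]  x^+=[0.6147, 2.3784, 1.4110]  P^+=[0.1348 -0.1139 0.0192; -0.1139 1.8430 0.4555; 0.0192 0.4555 1.1955]
step 4: x^-=[0.1286, 2.5654, 1.5141]  P^-=[0.7059 -0.4628 -0.3187; -0.4628 2.2264 0.7210; -0.3187 0.7210 1.5198]  S=[0.8884]  K=[0.8008; -0.4687; -0.4721]  nu=[2.0994]  x^+=[1.8099, 1.5814, 0.5229]  P^+=[0.1362 -0.1294 0.0172; -0.1294 2.0312 0.5244; 0.0172 0.5244 1.3218]
step 5: x^-=[1.8287, 1.6580, 0.6439]  P^-=[0.7257 -0.5227 -0.3615; -0.5227 2.4241 0.8176; -0.3615 0.8176 1.6693]  S=[0.9107]  K=[0.8039; -0.5216; -0.5170]  nu=[1.9864]  x^+=[3.4255, 0.6218, -0.3830]  P^+=[0.1372 -0.1408 0.0170; -0.1408 2.1763 0.5720; 0.0170 0.5720 1.4259]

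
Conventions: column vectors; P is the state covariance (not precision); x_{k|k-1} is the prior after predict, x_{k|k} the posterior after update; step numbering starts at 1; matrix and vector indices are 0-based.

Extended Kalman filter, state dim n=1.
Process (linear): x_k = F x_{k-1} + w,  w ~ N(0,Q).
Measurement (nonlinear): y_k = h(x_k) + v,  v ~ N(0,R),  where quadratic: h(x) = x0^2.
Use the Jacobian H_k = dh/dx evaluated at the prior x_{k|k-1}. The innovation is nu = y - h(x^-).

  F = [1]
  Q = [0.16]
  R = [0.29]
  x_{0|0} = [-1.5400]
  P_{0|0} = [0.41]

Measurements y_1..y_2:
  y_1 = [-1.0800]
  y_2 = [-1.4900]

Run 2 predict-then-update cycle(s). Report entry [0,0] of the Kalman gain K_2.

step 1: x^-=[-1.5400]  P^-=[0.5700]  H_jac=[-3.0800]  S=[5.6972]  K=[-0.3081]  nu=[-3.4516]  x^+=[-0.4764]  P^+=[0.0290]
step 2: x^-=[-0.4764]  P^-=[0.1890]  H_jac=[-0.9528]  S=[0.4616]  K=[-0.3902]  nu=[-1.7170]  x^+=[0.1935]  P^+=[0.1188]

K[0,0] = -0.3902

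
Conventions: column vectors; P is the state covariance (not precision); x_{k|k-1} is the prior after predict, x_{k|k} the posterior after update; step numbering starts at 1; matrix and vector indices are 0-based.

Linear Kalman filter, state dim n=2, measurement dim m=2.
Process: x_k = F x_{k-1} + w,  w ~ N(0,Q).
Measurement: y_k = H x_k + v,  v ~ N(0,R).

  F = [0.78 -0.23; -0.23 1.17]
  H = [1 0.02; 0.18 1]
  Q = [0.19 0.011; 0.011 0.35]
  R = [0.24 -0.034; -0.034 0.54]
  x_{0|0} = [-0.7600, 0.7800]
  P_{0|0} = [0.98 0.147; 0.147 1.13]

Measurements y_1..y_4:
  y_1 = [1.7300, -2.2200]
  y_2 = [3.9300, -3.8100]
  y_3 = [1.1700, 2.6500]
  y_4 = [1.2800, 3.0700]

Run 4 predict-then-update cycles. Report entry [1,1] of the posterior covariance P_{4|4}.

P_post[1,1] = 0.3404

step 1: x^-=[-0.7722, 1.0874]  P^-=[0.7933 -0.3270; -0.3270 1.8696]  S=[1.0209 -0.1820; -0.1820 2.3176]  K=[0.7672 -0.0192; -0.1464 0.7698]  nu=[2.4805, -3.1684]  x^+=[1.1917, -1.7149]  P^+=[0.1862 -0.0700; -0.0700 0.4333]
step 2: x^-=[1.3239, -2.2805]  P^-=[0.3513 -0.2066; -0.2066 0.9906]  S=[0.5834 -0.1583; -0.1583 1.4676]  K=[0.5857 -0.0345; -0.1482 0.6337]  nu=[2.6517, -1.7678]  x^+=[2.9380, -3.7937]  P^+=[0.1430 -0.0643; -0.0643 0.3588]
step 3: x^-=[3.1642, -5.1143]  P^-=[0.3191 -0.1733; -0.1733 0.8833]  S=[0.5525 -0.1328; -0.1328 1.3713]  K=[0.5641 -0.0299; -0.1354 0.6083]  nu=[-1.8919, 7.1948]  x^+=[1.8822, -0.4816]  P^+=[0.1376 -0.0601; -0.0601 0.3439]
step 4: x^-=[1.5789, -0.9963]  P^-=[0.3135 -0.1642; -0.1642 0.8604]  S=[0.5472 -0.1252; -0.1252 1.3514]  K=[0.5604 -0.0279; -0.1308 0.6027]  nu=[-0.2790, 3.7821]  x^+=[1.3172, 1.3195]  P^+=[0.1366 -0.0587; -0.0587 0.3404]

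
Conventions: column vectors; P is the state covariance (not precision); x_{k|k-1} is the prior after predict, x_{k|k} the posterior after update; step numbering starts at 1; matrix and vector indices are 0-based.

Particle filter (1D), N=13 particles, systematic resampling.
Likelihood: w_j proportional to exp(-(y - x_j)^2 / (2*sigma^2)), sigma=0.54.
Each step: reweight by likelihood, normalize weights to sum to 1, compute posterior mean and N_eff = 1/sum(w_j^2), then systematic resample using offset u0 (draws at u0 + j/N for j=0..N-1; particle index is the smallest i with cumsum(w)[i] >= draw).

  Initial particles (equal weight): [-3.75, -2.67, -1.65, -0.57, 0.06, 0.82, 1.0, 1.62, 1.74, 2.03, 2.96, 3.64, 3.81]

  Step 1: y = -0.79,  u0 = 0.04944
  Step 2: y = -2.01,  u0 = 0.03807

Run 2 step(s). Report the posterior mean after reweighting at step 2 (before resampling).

step 1: w=[0.0000, 0.0015, 0.1864, 0.6096, 0.1919, 0.0078, 0.0027, 0.0000, 0.0000, 0.0000, 0.0000, 0.0000, 0.0000]  mean=-0.6384  Neff=2.2558  idx=[2, 2, 3, 3, 3, 3, 3, 3, 3, 3, 4, 4, 4]
step 2: w=[0.4371, 0.4371, 0.0156, 0.0156, 0.0156, 0.0156, 0.0156, 0.0156, 0.0156, 0.0156, 0.0004, 0.0004, 0.0004]  mean=-1.5135  Neff=2.6038  idx=[0, 0, 0, 0, 0, 0, 1, 1, 1, 1, 1, 2, 7]

post_mean = -1.5135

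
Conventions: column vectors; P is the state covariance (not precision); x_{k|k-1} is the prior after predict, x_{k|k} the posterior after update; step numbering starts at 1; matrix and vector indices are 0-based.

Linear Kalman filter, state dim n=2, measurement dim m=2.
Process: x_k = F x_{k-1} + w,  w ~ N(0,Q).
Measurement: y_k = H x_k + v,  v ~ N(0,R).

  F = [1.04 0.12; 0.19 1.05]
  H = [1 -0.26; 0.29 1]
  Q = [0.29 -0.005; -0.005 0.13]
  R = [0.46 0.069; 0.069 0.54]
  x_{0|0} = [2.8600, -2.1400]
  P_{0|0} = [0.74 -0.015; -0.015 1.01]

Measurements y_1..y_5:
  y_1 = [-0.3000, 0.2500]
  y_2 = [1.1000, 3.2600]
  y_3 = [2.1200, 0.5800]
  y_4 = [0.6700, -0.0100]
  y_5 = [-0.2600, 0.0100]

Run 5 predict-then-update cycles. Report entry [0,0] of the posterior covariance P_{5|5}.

P_post[0,0] = 0.2567

step 1: x^-=[2.7176, -1.7036]  P^-=[1.1012 0.2518; 0.2518 1.2643]  S=[1.5157 0.2924; 0.2924 2.0429]  K=[0.6473 0.1869; -0.1821 0.6807]  nu=[-3.4605, 1.1655]  x^+=[0.6956, -0.2802]  P^+=[0.3241 0.0516; 0.0516 0.3400]
step 2: x^-=[0.6898, -0.1621]  P^-=[0.6583 0.1594; 0.1594 0.5372]  S=[1.0717 0.2676; 0.2676 1.2250]  K=[0.5332 0.1695; -0.1063 0.4995]  nu=[0.3681, 3.2220]  x^+=[1.4321, 1.4081]  P^+=[0.2700 0.0500; 0.0500 0.2479]
step 3: x^-=[1.6584, 1.7506]  P^-=[0.5981 0.1353; 0.1353 0.4330]  S=[1.0170 0.2550; 0.2550 1.1018]  K=[0.5130 0.1615; -0.0903 0.4495]  nu=[0.9168, -1.6516]  x^+=[1.8619, 0.9254]  P^+=[0.2594 0.0474; 0.0474 0.2228]
step 4: x^-=[2.0474, 1.3254]  P^-=[0.5856 0.1272; 0.1272 0.4039]  S=[1.0068 0.2514; 0.2514 1.0669]  K=[0.5093 0.1584; -0.0862 0.4334]  nu=[-1.0328, -1.9292]  x^+=[1.2159, 0.5783]  P^+=[0.2572 0.0461; 0.0461 0.2147]
step 5: x^-=[1.3339, 0.8383]  P^-=[0.5828 0.1242; 0.1242 0.3944]  S=[1.0048 0.2503; 0.2503 1.0555]  K=[0.5087 0.1572; -0.0850 0.4280]  nu=[-1.3760, -1.2151]  x^+=[0.4430, 0.4352]  P^+=[0.2567 0.0455; 0.0455 0.2120]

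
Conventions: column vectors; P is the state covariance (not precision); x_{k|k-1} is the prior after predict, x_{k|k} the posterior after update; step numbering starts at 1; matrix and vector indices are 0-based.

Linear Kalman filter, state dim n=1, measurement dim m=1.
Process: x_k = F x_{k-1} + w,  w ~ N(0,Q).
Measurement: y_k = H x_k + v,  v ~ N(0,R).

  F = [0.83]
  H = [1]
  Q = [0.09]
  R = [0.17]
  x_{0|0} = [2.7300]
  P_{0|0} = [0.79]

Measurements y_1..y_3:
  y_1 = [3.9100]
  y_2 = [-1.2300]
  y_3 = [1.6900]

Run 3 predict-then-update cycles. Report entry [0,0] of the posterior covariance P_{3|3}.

step 1: x^-=[2.2659]  P^-=[0.6342]  S=[0.8042]  K=[0.7886]  nu=[1.6441]  x^+=[3.5625]  P^+=[0.1341]
step 2: x^-=[2.9568]  P^-=[0.1824]  S=[0.3524]  K=[0.5175]  nu=[-4.1868]  x^+=[0.7900]  P^+=[0.0880]
step 3: x^-=[0.6557]  P^-=[0.1506]  S=[0.3206]  K=[0.4698]  nu=[1.0343]  x^+=[1.1416]  P^+=[0.0799]

P_post[0,0] = 0.0799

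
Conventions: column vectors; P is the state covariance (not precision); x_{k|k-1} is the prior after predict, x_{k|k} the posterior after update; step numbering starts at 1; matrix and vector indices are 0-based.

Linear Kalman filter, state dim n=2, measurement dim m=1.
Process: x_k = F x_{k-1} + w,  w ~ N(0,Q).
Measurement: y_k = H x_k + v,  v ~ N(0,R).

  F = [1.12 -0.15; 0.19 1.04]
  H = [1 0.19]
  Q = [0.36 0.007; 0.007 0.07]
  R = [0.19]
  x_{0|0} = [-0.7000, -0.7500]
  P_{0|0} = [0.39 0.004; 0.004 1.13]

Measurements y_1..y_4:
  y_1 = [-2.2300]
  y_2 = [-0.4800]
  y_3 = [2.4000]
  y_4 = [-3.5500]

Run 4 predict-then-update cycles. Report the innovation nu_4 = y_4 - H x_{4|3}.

step 1: x^-=[-0.6715, -0.9130]  P^-=[0.8733 -0.0817; -0.0817 1.3079]  S=[1.0794]  K=[0.7946; 0.1545]  nu=[-1.3850]  x^+=[-1.7721, -1.1270]  P^+=[0.1917 -0.2142; -0.2142 1.2821]
step 2: x^-=[-1.8157, -1.5087]  P^-=[0.7013 -0.3957; -0.3957 1.3790]  S=[0.7907]  K=[0.7918; -0.1690]  nu=[1.6224]  x^+=[-0.5311, -1.7830]  P^+=[0.2055 -0.2898; -0.2898 1.3564]
step 3: x^-=[-0.3273, -1.9552]  P^-=[0.7457 -0.4902; -0.4902 1.4299]  S=[0.8010]  K=[0.8146; -0.2728]  nu=[3.0988]  x^+=[2.1971, -2.8005]  P^+=[0.2141 -0.3122; -0.3122 1.3703]
step 4: x^-=[2.8808, -2.4951]  P^-=[0.7643 -0.5160; -0.5160 1.4365]  S=[0.8101]  K=[0.8225; -0.3000]  nu=[-5.9567]  x^+=[-2.0184, -0.7081]  P^+=[0.2163 -0.3161; -0.3161 1.3636]

innov = [-5.9567]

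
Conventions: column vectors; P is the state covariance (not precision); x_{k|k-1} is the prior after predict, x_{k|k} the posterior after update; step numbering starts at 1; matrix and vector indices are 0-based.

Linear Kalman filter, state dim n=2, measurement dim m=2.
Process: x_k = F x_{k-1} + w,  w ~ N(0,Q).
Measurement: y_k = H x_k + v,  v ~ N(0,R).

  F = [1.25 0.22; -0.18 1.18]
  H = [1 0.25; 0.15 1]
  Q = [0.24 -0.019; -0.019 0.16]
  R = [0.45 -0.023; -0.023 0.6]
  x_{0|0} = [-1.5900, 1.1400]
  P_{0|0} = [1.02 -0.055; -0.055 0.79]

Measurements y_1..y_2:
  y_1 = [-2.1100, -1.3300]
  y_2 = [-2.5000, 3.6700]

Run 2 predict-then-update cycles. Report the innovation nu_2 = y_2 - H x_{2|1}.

step 1: x^-=[-1.7367, 1.6314]  P^-=[1.8417 -0.1224; -0.1224 1.3164]  S=[2.3128 0.4554; 0.4554 1.9211]  K=[0.8049 -0.1107; -0.0458 0.6865]  nu=[-0.7811, -2.7009]  x^+=[-2.0665, -0.1871]  P^+=[0.4010 -0.1451; -0.1451 0.4347]
step 2: x^-=[-2.6242, 0.1512]  P^-=[0.8078 -0.2046; -0.2046 0.8399]  S=[1.2080 0.0959; 0.0959 1.3967]  K=[0.6346 -0.1033; -0.0418 0.5823]  nu=[0.0864, 3.9124]  x^+=[-2.9735, 2.4256]  P^+=[0.3190 -0.1244; -0.1244 0.3690]

innov = [0.0864, 3.9124]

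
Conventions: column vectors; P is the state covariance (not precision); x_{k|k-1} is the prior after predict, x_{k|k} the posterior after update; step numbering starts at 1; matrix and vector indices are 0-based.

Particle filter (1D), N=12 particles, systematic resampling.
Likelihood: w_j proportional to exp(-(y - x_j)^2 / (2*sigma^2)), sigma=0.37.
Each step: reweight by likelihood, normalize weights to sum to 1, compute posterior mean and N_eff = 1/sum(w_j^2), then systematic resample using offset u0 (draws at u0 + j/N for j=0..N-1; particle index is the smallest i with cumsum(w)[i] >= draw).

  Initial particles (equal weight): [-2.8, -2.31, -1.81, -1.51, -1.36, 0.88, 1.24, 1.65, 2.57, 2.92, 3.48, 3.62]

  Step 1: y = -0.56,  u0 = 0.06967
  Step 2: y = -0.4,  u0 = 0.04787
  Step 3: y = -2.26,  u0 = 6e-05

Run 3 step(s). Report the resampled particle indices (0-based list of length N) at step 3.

resampled_idx = [0, 0, 0, 1, 3, 4, 5, 6, 7, 8, 9, 10]

step 1: w=[0.0000, 0.0001, 0.0242, 0.2694, 0.7026, 0.0037, 0.0001, 0.0000, 0.0000, 0.0000, 0.0000, 0.0000]  mean=-1.4029  Neff=1.7644  idx=[3, 3, 3, 4, 4, 4, 4, 4, 4, 4, 4, 4]
step 2: w=[0.0323, 0.0323, 0.0323, 0.1003, 0.1003, 0.1003, 0.1003, 0.1003, 0.1003, 0.1003, 0.1003, 0.1003]  mean=-1.3745  Neff=10.6659  idx=[1, 3, 4, 5, 5, 6, 7, 8, 9, 9, 10, 11]
step 3: w=[0.1833, 0.0742, 0.0742, 0.0742, 0.0742, 0.0742, 0.0742, 0.0742, 0.0742, 0.0742, 0.0742, 0.0742]  mean=-1.3875  Neff=10.6110  idx=[0, 0, 0, 1, 3, 4, 5, 6, 7, 8, 9, 10]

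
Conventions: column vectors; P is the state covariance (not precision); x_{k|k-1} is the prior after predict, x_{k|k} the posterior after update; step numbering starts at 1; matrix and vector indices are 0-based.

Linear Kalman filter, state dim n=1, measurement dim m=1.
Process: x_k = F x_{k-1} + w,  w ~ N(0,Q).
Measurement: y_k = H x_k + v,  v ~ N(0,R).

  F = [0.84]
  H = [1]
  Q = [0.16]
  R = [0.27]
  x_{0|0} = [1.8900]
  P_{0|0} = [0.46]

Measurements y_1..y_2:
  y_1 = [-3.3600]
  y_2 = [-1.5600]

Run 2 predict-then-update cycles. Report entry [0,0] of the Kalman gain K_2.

step 1: x^-=[1.5876]  P^-=[0.4846]  S=[0.7546]  K=[0.6422]  nu=[-4.9476]  x^+=[-1.5897]  P^+=[0.1734]
step 2: x^-=[-1.3353]  P^-=[0.2823]  S=[0.5523]  K=[0.5112]  nu=[-0.2247]  x^+=[-1.4502]  P^+=[0.1380]

K[0,0] = 0.5112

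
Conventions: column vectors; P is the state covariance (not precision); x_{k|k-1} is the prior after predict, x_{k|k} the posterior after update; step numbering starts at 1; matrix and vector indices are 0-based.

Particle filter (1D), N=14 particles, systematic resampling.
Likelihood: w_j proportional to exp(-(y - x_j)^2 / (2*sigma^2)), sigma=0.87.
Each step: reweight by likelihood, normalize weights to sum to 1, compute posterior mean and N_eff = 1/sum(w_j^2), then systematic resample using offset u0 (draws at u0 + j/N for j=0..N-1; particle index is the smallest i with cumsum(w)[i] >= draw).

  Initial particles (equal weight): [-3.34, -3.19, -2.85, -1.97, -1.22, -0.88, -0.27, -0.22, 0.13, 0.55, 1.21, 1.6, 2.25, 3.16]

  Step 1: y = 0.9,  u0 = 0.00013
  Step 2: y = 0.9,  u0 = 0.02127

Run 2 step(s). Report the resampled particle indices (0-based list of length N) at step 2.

resampled_idx = [1, 2, 4, 5, 6, 6, 7, 8, 8, 9, 10, 11, 11, 12]

step 1: w=[0.0000, 0.0000, 0.0000, 0.0009, 0.0111, 0.0267, 0.0877, 0.0946, 0.1465, 0.1998, 0.2034, 0.1568, 0.0650, 0.0074]  mean=0.7120  Neff=6.7077  idx=[3, 6, 7, 7, 8, 8, 9, 9, 10, 10, 10, 11, 11, 12]
step 2: w=[0.0005, 0.0448, 0.0483, 0.0483, 0.0748, 0.0748, 0.1020, 0.1020, 0.1038, 0.1038, 0.1038, 0.0800, 0.0800, 0.0332]  mean=0.8049  Neff=11.7800  idx=[1, 2, 4, 5, 6, 6, 7, 8, 8, 9, 10, 11, 11, 12]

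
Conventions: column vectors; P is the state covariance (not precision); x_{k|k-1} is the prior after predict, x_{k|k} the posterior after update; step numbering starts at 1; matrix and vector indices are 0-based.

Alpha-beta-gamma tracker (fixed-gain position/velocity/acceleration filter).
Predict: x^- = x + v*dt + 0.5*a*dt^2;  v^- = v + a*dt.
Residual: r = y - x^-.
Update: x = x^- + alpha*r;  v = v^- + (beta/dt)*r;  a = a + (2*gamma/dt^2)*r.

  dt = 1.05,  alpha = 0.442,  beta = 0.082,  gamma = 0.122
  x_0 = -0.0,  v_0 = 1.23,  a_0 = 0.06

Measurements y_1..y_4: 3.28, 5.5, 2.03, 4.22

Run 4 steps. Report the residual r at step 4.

step 1: x_pred=1.3246  r=1.9554  x^+=2.1889  v^+=1.4457  a^+=0.4928
step 2: x_pred=3.9785  r=1.5215  x^+=4.6510  v^+=2.0819  a^+=0.8295
step 3: x_pred=7.2943  r=-5.2643  x^+=4.9675  v^+=2.5418  a^+=-0.3356
step 4: x_pred=7.4514  r=-3.2314  x^+=6.0231  v^+=1.9371  a^+=-1.0507

resid = -3.2314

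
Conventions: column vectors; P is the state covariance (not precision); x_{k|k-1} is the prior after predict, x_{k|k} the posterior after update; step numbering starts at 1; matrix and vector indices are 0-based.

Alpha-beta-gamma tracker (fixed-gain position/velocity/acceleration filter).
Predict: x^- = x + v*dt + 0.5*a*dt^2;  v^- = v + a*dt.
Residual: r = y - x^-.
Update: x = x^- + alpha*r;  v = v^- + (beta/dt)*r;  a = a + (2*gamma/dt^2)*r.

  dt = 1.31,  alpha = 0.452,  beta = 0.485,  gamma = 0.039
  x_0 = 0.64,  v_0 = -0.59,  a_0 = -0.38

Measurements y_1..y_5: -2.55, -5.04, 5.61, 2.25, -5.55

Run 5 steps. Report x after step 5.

step 1: x_pred=-0.4590  r=-2.0910  x^+=-1.4041  v^+=-1.8620  a^+=-0.4750
step 2: x_pred=-4.2509  r=-0.7891  x^+=-4.6076  v^+=-2.7764  a^+=-0.5109
step 3: x_pred=-8.6831  r=14.2931  x^+=-2.2226  v^+=1.8460  a^+=0.1387
step 4: x_pred=0.3147  r=1.9353  x^+=1.1895  v^+=2.7442  a^+=0.2267
step 5: x_pred=4.9789  r=-10.5289  x^+=0.2199  v^+=-0.8569  a^+=-0.2519

x_post = 0.2199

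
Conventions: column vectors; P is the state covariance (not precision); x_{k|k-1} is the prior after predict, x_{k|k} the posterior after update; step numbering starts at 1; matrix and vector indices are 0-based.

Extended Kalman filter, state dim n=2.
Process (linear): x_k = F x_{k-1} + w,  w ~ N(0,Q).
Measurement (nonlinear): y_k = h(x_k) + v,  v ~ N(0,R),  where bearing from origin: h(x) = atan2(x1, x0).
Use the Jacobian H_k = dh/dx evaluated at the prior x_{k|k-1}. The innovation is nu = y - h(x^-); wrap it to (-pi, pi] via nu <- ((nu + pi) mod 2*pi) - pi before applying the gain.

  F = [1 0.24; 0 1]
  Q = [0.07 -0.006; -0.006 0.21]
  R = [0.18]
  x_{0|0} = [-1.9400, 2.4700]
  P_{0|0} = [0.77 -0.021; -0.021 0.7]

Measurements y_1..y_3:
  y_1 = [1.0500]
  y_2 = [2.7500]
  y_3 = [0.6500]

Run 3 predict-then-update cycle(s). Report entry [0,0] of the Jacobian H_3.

H_jac[0,0] = -0.3204

step 1: x^-=[-1.3472, 2.4700]  P^-=[0.8702 0.1410; 0.1410 0.9100]  H_jac=[-0.3120 -0.1702]  S=[0.3061]  K=[-0.9656; -0.6498]  nu=[-1.0201]  x^+=[-0.3622, 3.1328]  P^+=[0.5849 -0.0510; -0.0510 0.7808]
step 2: x^-=[0.3897, 3.1328]  P^-=[0.6753 0.1304; 0.1304 0.9908]  H_jac=[-0.3143 0.0391]  S=[0.2450]  K=[-0.8455; -0.0091]  nu=[1.3030]  x^+=[-0.7120, 3.1210]  P^+=[0.5002 0.1285; 0.1285 0.9908]
step 3: x^-=[0.0371, 3.1210]  P^-=[0.6889 0.3603; 0.3603 1.2008]  H_jac=[-0.3204 0.0038]  S=[0.2498]  K=[-0.8779; -0.4437]  nu=[-0.9089]  x^+=[0.8350, 3.5242]  P^+=[0.4964 0.2629; 0.2629 1.1516]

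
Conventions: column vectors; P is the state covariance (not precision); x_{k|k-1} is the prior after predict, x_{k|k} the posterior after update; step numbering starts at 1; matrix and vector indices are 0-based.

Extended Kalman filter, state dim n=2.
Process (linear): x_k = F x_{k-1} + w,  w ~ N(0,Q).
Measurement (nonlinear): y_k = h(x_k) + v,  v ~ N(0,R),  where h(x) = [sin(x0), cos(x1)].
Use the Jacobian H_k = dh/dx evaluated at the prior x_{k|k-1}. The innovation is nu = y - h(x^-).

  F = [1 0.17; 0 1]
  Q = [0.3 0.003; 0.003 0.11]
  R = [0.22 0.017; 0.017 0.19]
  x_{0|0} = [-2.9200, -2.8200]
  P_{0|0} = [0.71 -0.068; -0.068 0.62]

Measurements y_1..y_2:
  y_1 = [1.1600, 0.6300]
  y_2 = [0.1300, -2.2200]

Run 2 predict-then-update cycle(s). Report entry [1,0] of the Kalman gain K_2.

K[1,0] = -0.0703

step 1: x^-=[-3.3994, -2.8200]  P^-=[1.0048 0.0404; 0.0404 0.7300]  H_jac=[-0.9670 0.0000; 0.0000 0.3161]  S=[1.1595 0.0047; 0.0047 0.2629]  K=[-0.8382 0.0634; -0.0372 0.8782]  nu=[0.9050, 1.5787]  x^+=[-4.0579, -1.4672]  P^+=[0.1896 -0.0070; -0.0070 0.5259]
step 2: x^-=[-4.3073, -1.4672]  P^-=[0.5024 0.0854; 0.0854 0.6359]  H_jac=[-0.3941 0.0000; 0.0000 0.9946]  S=[0.2980 -0.0165; -0.0165 0.8191]  K=[-0.6593 0.0905; -0.0703 0.7708]  nu=[-0.7891, -2.3234]  x^+=[-3.9973, -3.2025]  P^+=[0.3642 0.0060; 0.0060 0.1460]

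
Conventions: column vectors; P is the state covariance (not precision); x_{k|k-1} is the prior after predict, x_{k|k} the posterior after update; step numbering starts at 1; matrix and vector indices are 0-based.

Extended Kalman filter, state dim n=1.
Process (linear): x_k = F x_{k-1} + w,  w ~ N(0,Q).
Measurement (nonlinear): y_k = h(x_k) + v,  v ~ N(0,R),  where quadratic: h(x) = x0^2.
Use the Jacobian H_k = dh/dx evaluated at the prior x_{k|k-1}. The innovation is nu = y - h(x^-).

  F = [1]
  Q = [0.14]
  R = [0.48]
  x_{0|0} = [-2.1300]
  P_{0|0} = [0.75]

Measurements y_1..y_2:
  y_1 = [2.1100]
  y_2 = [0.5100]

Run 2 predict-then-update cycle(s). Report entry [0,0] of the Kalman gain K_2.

K[0,0] = -0.2456

step 1: x^-=[-2.1300]  P^-=[0.8900]  H_jac=[-4.2600]  S=[16.6314]  K=[-0.2280]  nu=[-2.4269]  x^+=[-1.5767]  P^+=[0.0257]
step 2: x^-=[-1.5767]  P^-=[0.1657]  H_jac=[-3.1535]  S=[2.1277]  K=[-0.2456]  nu=[-1.9761]  x^+=[-1.0915]  P^+=[0.0374]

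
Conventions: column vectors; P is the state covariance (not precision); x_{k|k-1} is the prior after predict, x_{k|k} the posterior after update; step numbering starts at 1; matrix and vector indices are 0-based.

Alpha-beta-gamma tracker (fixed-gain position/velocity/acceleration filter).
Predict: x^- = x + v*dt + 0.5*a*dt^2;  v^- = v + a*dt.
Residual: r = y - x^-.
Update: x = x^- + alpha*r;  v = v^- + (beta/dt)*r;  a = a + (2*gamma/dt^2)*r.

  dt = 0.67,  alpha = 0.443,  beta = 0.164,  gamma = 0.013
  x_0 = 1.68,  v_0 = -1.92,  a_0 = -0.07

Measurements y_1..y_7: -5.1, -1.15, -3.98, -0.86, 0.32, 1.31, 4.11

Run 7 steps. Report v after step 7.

step 1: x_pred=0.3779  r=-5.4779  x^+=-2.0488  v^+=-3.3078  a^+=-0.3873
step 2: x_pred=-4.3519  r=3.2019  x^+=-2.9335  v^+=-2.7835  a^+=-0.2018
step 3: x_pred=-4.8437  r=0.8637  x^+=-4.4611  v^+=-2.7073  a^+=-0.1518
step 4: x_pred=-6.3090  r=5.4490  x^+=-3.8951  v^+=-1.4752  a^+=0.1638
step 5: x_pred=-4.8467  r=5.1667  x^+=-2.5579  v^+=-0.1007  a^+=0.4631
step 6: x_pred=-2.5214  r=3.8314  x^+=-0.8241  v^+=1.1473  a^+=0.6850
step 7: x_pred=0.0984  r=4.0116  x^+=1.8755  v^+=2.5882  a^+=0.9173

v_post = 2.5882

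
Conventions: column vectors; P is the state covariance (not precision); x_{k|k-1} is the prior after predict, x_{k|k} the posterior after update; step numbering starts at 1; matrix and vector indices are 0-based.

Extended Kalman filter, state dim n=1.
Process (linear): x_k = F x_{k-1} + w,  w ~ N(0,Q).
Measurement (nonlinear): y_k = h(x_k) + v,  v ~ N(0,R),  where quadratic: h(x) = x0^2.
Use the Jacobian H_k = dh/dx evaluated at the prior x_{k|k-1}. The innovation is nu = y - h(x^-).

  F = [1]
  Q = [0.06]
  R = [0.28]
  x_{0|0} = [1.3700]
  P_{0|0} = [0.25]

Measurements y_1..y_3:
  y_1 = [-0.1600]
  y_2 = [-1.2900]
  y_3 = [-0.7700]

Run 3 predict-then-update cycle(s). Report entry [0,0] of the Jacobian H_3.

step 1: x^-=[1.3700]  P^-=[0.3100]  H_jac=[2.7400]  S=[2.6074]  K=[0.3258]  nu=[-2.0369]  x^+=[0.7064]  P^+=[0.0333]
step 2: x^-=[0.7064]  P^-=[0.0933]  H_jac=[1.4129]  S=[0.4662]  K=[0.2827]  nu=[-1.7891]  x^+=[0.2007]  P^+=[0.0560]
step 3: x^-=[0.2007]  P^-=[0.1160]  H_jac=[0.4013]  S=[0.2987]  K=[0.1559]  nu=[-0.8103]  x^+=[0.0743]  P^+=[0.1088]

H_jac[0,0] = 0.4013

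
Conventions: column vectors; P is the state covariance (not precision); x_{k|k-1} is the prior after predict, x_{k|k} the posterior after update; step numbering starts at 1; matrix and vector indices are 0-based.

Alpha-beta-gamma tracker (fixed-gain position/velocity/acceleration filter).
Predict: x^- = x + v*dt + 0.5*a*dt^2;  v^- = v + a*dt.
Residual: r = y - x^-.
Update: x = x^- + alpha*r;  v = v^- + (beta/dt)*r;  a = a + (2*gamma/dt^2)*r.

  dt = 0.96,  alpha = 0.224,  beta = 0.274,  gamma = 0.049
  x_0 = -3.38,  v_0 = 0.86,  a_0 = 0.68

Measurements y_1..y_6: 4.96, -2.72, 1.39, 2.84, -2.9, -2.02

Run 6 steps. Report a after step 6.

a_post = -1.8988

step 1: x_pred=-2.2411  r=7.2011  x^+=-0.6280  v^+=3.5681  a^+=1.4457
step 2: x_pred=3.4636  r=-6.1836  x^+=2.0784  v^+=3.1911  a^+=0.7882
step 3: x_pred=5.5051  r=-4.1151  x^+=4.5833  v^+=2.7733  a^+=0.3506
step 4: x_pred=7.4072  r=-4.5672  x^+=6.3842  v^+=1.8063  a^+=-0.1351
step 5: x_pred=8.0560  r=-10.9560  x^+=5.6018  v^+=-1.4504  a^+=-1.3001
step 6: x_pred=3.6104  r=-5.6304  x^+=2.3492  v^+=-4.3055  a^+=-1.8988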